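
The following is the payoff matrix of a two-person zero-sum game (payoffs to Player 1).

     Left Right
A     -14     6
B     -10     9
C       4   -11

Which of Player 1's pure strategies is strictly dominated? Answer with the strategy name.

B gives a strictly higher payoff than A against every column: -10 > -14, 9 > 6.
So A is strictly dominated and Player 1 never plays it.

A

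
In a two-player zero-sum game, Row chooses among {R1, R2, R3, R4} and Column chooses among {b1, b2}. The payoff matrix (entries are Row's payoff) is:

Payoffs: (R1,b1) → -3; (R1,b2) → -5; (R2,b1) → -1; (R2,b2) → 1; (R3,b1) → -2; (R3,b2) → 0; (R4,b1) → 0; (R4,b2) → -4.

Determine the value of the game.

Row minima: R1 → -5, R2 → -1, R3 → -2, R4 → -4; maximin = -1.
Column maxima: b1 → 0, b2 → 1; minimax = 0.
-1 ≠ 0, so there is no saddle point; optimal play is mixed.
R1 is strictly dominated by R2, so Row never plays it.
R3 is strictly dominated by R2, so Row never plays it.
On the remaining 2×2 (R2, R4 vs b1, b2):
Let Row play R2 with probability p. Expected payoff against b1: (-1)p + 0(1−p) = −p; against b2: 1p + (-4)(1−p) = 5p − 4.
Setting these equal: −p = 5p − 4 ⇒ −6p = -4 ⇒ p = 2/3, and the value is (-1)·(2/3) = -2/3.
For Column: with q = P(b1), equating R2's and R4's payoffs gives −2q + 1 = 4q − 4 ⇒ q = 5/6.

-2/3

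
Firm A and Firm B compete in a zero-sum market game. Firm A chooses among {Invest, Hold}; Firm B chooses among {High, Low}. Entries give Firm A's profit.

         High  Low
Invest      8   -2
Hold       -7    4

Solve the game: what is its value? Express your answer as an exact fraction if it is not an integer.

Row minima: Invest → -2, Hold → -7; maximin = -2.
Column maxima: High → 8, Low → 4; minimax = 4.
-2 ≠ 4, so there is no saddle point; optimal play is mixed.
Let Firm A play Invest with probability p. Expected payoff against High: 8p + (-7)(1−p) = 15p − 7; against Low: (-2)p + 4(1−p) = −6p + 4.
Setting these equal: 15p − 7 = −6p + 4 ⇒ 21p = 11 ⇒ p = 11/21, and the value is (15)·(11/21) − 7 = 6/7.
For Firm B: with q = P(High), equating Invest's and Hold's payoffs gives 10q − 2 = −11q + 4 ⇒ q = 2/7.

6/7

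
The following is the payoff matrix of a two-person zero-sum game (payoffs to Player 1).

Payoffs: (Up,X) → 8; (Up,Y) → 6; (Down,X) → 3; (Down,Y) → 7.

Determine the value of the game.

19/3

Row minima: Up → 6, Down → 3; maximin = 6.
Column maxima: X → 8, Y → 7; minimax = 7.
6 ≠ 7, so there is no saddle point; optimal play is mixed.
Let Player 1 play Up with probability p. Expected payoff against X: 8p + 3(1−p) = 5p + 3; against Y: 6p + 7(1−p) = −p + 7.
Setting these equal: 5p + 3 = −p + 7 ⇒ 6p = 4 ⇒ p = 2/3, and the value is (5)·(2/3) + 3 = 19/3.
For Player 2: with q = P(X), equating Up's and Down's payoffs gives 2q + 6 = −4q + 7 ⇒ q = 1/6.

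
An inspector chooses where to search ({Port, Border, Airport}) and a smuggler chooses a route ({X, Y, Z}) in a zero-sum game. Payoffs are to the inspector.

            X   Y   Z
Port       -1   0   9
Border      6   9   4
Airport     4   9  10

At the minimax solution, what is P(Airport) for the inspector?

Row minima: Port → -1, Border → 4, Airport → 4; maximin = 4.
Column maxima: X → 6, Y → 9, Z → 10; minimax = 6.
4 ≠ 6, so there is no saddle point; optimal play is mixed.
Port is strictly dominated by Airport, so the inspector never plays it.
Y is strictly dominated by X (it gives the inspector strictly more in every row), so the smuggler never plays it.
On the remaining 2×2 (Border, Airport vs X, Z):
Let the inspector play Border with probability p. Expected payoff against X: 6p + 4(1−p) = 2p + 4; against Z: 4p + 10(1−p) = −6p + 10.
Setting these equal: 2p + 4 = −6p + 10 ⇒ 8p = 6 ⇒ p = 3/4, and the value is (2)·(3/4) + 4 = 11/2.
For the smuggler: with q = P(X), equating Border's and Airport's payoffs gives 2q + 4 = −6q + 10 ⇒ q = 3/4.

1/4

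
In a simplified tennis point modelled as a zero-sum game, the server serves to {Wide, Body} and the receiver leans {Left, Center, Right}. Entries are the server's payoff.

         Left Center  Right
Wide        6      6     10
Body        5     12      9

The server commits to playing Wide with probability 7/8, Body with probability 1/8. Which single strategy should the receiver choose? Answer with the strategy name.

If the receiver plays Left, the server's expected payoff is (7/8)·6 + (1/8)·5 = 47/8.
If the receiver plays Center, the server's expected payoff is (7/8)·6 + (1/8)·12 = 27/4.
If the receiver plays Right, the server's expected payoff is (7/8)·10 + (1/8)·9 = 79/8.
The receiver minimizes the server's payoff; the smallest is 47/8, so the best response is Left.

Left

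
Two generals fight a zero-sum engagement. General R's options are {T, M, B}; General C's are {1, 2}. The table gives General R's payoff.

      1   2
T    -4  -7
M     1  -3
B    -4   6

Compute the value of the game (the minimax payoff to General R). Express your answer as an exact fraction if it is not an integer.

Row minima: T → -7, M → -3, B → -4; maximin = -3.
Column maxima: 1 → 1, 2 → 6; minimax = 1.
-3 ≠ 1, so there is no saddle point; optimal play is mixed.
T is strictly dominated by M, so General R never plays it.
On the remaining 2×2 (M, B vs 1, 2):
Let General R play M with probability p. Expected payoff against 1: 1p + (-4)(1−p) = 5p − 4; against 2: (-3)p + 6(1−p) = −9p + 6.
Setting these equal: 5p − 4 = −9p + 6 ⇒ 14p = 10 ⇒ p = 5/7, and the value is (5)·(5/7) − 4 = -3/7.
For General C: with q = P(1), equating M's and B's payoffs gives 4q − 3 = −10q + 6 ⇒ q = 9/14.

-3/7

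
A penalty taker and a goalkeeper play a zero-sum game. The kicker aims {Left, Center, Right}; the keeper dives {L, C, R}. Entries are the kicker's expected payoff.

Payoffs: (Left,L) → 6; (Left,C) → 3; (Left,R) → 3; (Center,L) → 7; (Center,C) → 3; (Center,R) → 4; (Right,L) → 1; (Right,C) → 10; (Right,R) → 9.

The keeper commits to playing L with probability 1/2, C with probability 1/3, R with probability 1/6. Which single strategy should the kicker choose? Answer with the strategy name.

Expected payoff of Left: (1/2)·6 + (1/3)·3 + (1/6)·3 = 9/2.
Expected payoff of Center: (1/2)·7 + (1/3)·3 + (1/6)·4 = 31/6.
Expected payoff of Right: (1/2)·1 + (1/3)·10 + (1/6)·9 = 16/3.
The largest is 16/3, so the kicker's best response is Right.

Right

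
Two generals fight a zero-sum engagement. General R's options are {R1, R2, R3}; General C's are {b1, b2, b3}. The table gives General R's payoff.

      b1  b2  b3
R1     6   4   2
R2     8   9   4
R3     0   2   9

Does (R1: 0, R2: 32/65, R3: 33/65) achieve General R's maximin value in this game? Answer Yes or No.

Against b1 this mix gives (32/65)·8 + (33/65)·0 = 256/65.
Against b2 this mix gives (32/65)·9 + (33/65)·2 = 354/65.
Against b3 this mix gives (32/65)·4 + (33/65)·9 = 85/13.
General C will play b1, holding General R to 256/65. Shifting weight toward the row that does better against b1 would raise this floor (the equalizing mix achieves 72/13 against both b1 and b3), so the proposed strategy is not optimal.

No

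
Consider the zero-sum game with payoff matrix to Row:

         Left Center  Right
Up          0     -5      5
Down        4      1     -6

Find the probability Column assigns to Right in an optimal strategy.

Row minima: Up → -5, Down → -6; maximin = -5.
Column maxima: Left → 4, Center → 1, Right → 5; minimax = 1.
-5 ≠ 1, so there is no saddle point; optimal play is mixed.
Left is strictly dominated by Center (it gives Row strictly more in every row), so Column never plays it.
On the remaining 2×2 (Up, Down vs Center, Right):
Let Row play Up with probability p. Expected payoff against Center: (-5)p + 1(1−p) = −6p + 1; against Right: 5p + (-6)(1−p) = 11p − 6.
Setting these equal: −6p + 1 = 11p − 6 ⇒ −17p = -7 ⇒ p = 7/17, and the value is (-6)·(7/17) + 1 = -25/17.
For Column: with q = P(Center), equating Up's and Down's payoffs gives −10q + 5 = 7q − 6 ⇒ q = 11/17.

6/17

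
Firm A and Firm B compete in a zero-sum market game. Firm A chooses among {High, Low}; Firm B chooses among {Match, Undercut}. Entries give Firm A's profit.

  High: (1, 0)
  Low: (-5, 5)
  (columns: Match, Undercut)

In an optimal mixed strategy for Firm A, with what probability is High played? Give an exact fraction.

10/11

Row minima: High → 0, Low → -5; maximin = 0.
Column maxima: Match → 1, Undercut → 5; minimax = 1.
0 ≠ 1, so there is no saddle point; optimal play is mixed.
Let Firm A play High with probability p. Expected payoff against Match: 1p + (-5)(1−p) = 6p − 5; against Undercut: 0p + 5(1−p) = −5p + 5.
Setting these equal: 6p − 5 = −5p + 5 ⇒ 11p = 10 ⇒ p = 10/11, and the value is (6)·(10/11) − 5 = 5/11.
For Firm B: with q = P(Match), equating High's and Low's payoffs gives q = −10q + 5 ⇒ q = 5/11.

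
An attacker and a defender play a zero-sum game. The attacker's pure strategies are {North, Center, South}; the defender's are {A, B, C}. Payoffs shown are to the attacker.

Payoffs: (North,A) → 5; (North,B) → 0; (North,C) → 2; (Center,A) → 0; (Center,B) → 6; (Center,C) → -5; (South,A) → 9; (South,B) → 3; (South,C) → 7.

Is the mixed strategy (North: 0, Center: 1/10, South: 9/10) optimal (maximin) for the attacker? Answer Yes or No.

Against A this mix gives (1/10)·0 + (9/10)·9 = 81/10.
Against B this mix gives (1/10)·6 + (9/10)·3 = 33/10.
Against C this mix gives (1/10)·(-5) + (9/10)·7 = 29/5.
The defender will play B, holding the attacker to 33/10. Shifting weight toward the row that does better against B would raise this floor (the equalizing mix achieves 19/5 against both B and C), so the proposed strategy is not optimal.

No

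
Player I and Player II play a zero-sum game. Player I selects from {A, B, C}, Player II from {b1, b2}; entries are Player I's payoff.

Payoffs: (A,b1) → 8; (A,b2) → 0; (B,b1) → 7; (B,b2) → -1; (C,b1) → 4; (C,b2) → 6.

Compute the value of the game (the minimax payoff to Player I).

24/5

Row minima: A → 0, B → -1, C → 4; maximin = 4.
Column maxima: b1 → 8, b2 → 6; minimax = 6.
4 ≠ 6, so there is no saddle point; optimal play is mixed.
B is strictly dominated by A, so Player I never plays it.
On the remaining 2×2 (A, C vs b1, b2):
Let Player I play A with probability p. Expected payoff against b1: 8p + 4(1−p) = 4p + 4; against b2: 0p + 6(1−p) = −6p + 6.
Setting these equal: 4p + 4 = −6p + 6 ⇒ 10p = 2 ⇒ p = 1/5, and the value is (4)·(1/5) + 4 = 24/5.
For Player II: with q = P(b1), equating A's and C's payoffs gives 8q = −2q + 6 ⇒ q = 3/5.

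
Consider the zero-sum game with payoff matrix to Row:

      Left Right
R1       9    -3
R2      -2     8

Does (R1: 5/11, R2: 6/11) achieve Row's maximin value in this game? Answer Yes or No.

Against Left this mix gives (5/11)·9 + (6/11)·(-2) = 3.
Against Right this mix gives (5/11)·(-3) + (6/11)·8 = 3.
All of Column's active replies (Left, Right) yield 3, and no column does worse for Row. The mix makes Column indifferent and guarantees 3, so it is optimal.

Yes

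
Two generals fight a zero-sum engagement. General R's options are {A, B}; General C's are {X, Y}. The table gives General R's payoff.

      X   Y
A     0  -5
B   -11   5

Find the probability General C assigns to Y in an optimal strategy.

Row minima: A → -5, B → -11; maximin = -5.
Column maxima: X → 0, Y → 5; minimax = 0.
-5 ≠ 0, so there is no saddle point; optimal play is mixed.
Let General R play A with probability p. Expected payoff against X: 0p + (-11)(1−p) = 11p − 11; against Y: (-5)p + 5(1−p) = −10p + 5.
Setting these equal: 11p − 11 = −10p + 5 ⇒ 21p = 16 ⇒ p = 16/21, and the value is (11)·(16/21) − 11 = -55/21.
For General C: with q = P(X), equating A's and B's payoffs gives 5q − 5 = −16q + 5 ⇒ q = 10/21.

11/21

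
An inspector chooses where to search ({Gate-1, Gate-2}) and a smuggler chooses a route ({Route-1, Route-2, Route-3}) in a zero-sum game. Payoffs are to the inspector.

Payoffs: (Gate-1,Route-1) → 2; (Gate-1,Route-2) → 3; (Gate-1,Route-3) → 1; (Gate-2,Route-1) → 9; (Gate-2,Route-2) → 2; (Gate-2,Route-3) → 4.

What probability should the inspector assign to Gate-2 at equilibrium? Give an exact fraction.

Row minima: Gate-1 → 1, Gate-2 → 2; maximin = 2.
Column maxima: Route-1 → 9, Route-2 → 3, Route-3 → 4; minimax = 3.
2 ≠ 3, so there is no saddle point; optimal play is mixed.
Route-1 is strictly dominated by Route-3 (it gives the inspector strictly more in every row), so the smuggler never plays it.
On the remaining 2×2 (Gate-1, Gate-2 vs Route-2, Route-3):
Let the inspector play Gate-1 with probability p. Expected payoff against Route-2: 3p + 2(1−p) = p + 2; against Route-3: 1p + 4(1−p) = −3p + 4.
Setting these equal: p + 2 = −3p + 4 ⇒ 4p = 2 ⇒ p = 1/2, and the value is (1)·(1/2) + 2 = 5/2.
For the smuggler: with q = P(Route-2), equating Gate-1's and Gate-2's payoffs gives 2q + 1 = −2q + 4 ⇒ q = 3/4.

1/2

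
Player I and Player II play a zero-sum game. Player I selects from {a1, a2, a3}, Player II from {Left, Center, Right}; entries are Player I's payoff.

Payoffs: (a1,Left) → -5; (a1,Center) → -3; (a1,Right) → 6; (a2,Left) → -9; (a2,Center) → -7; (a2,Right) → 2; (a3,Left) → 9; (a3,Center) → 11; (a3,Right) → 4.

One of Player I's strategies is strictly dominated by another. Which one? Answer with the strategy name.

a2

a1 gives a strictly higher payoff than a2 against every column: -5 > -9, -3 > -7, 6 > 2.
So a2 is strictly dominated and Player I never plays it.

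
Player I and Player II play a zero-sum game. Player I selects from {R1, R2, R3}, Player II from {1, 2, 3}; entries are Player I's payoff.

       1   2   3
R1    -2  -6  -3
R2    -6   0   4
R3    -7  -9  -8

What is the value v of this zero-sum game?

-18/5

Row minima: R1 → -6, R2 → -6, R3 → -9; maximin = -6.
Column maxima: 1 → -2, 2 → 0, 3 → 4; minimax = -2.
-6 ≠ -2, so there is no saddle point; optimal play is mixed.
R3 is strictly dominated by R1, so Player I never plays it.
3 is strictly dominated by 2 (it gives Player I strictly more in every row), so Player II never plays it.
On the remaining 2×2 (R1, R2 vs 1, 2):
Let Player I play R1 with probability p. Expected payoff against 1: (-2)p + (-6)(1−p) = 4p − 6; against 2: (-6)p + 0(1−p) = −6p.
Setting these equal: 4p − 6 = −6p ⇒ 10p = 6 ⇒ p = 3/5, and the value is (4)·(3/5) − 6 = -18/5.
For Player II: with q = P(1), equating R1's and R2's payoffs gives 4q − 6 = −6q ⇒ q = 3/5.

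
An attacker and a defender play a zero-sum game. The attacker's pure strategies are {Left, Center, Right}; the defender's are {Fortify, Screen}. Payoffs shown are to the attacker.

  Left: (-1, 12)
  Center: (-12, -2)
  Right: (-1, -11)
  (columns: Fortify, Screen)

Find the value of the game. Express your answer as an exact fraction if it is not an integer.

-1

Row minima: Left → -1, Center → -12, Right → -11; maximin = -1.
Column maxima: Fortify → -1, Screen → 12; minimax = -1.
Since maximin = minimax = -1, there is a saddle point and the value is -1.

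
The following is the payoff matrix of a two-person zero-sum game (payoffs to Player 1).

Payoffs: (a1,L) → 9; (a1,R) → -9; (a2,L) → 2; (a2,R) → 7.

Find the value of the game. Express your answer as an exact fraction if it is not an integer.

81/23

Row minima: a1 → -9, a2 → 2; maximin = 2.
Column maxima: L → 9, R → 7; minimax = 7.
2 ≠ 7, so there is no saddle point; optimal play is mixed.
Let Player 1 play a1 with probability p. Expected payoff against L: 9p + 2(1−p) = 7p + 2; against R: (-9)p + 7(1−p) = −16p + 7.
Setting these equal: 7p + 2 = −16p + 7 ⇒ 23p = 5 ⇒ p = 5/23, and the value is (7)·(5/23) + 2 = 81/23.
For Player 2: with q = P(L), equating a1's and a2's payoffs gives 18q − 9 = −5q + 7 ⇒ q = 16/23.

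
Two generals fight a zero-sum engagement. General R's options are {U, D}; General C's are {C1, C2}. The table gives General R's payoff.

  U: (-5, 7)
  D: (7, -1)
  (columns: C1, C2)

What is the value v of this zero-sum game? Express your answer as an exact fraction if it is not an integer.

11/5

Row minima: U → -5, D → -1; maximin = -1.
Column maxima: C1 → 7, C2 → 7; minimax = 7.
-1 ≠ 7, so there is no saddle point; optimal play is mixed.
Let General R play U with probability p. Expected payoff against C1: (-5)p + 7(1−p) = −12p + 7; against C2: 7p + (-1)(1−p) = 8p − 1.
Setting these equal: −12p + 7 = 8p − 1 ⇒ −20p = -8 ⇒ p = 2/5, and the value is (-12)·(2/5) + 7 = 11/5.
For General C: with q = P(C1), equating U's and D's payoffs gives −12q + 7 = 8q − 1 ⇒ q = 2/5.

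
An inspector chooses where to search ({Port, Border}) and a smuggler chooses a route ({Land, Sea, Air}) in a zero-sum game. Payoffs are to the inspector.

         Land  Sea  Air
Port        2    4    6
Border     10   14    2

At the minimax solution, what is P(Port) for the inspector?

Row minima: Port → 2, Border → 2; maximin = 2.
Column maxima: Land → 10, Sea → 14, Air → 6; minimax = 6.
2 ≠ 6, so there is no saddle point; optimal play is mixed.
Sea is strictly dominated by Land (it gives the inspector strictly more in every row), so the smuggler never plays it.
On the remaining 2×2 (Port, Border vs Land, Air):
Let the inspector play Port with probability p. Expected payoff against Land: 2p + 10(1−p) = −8p + 10; against Air: 6p + 2(1−p) = 4p + 2.
Setting these equal: −8p + 10 = 4p + 2 ⇒ −12p = -8 ⇒ p = 2/3, and the value is (-8)·(2/3) + 10 = 14/3.
For the smuggler: with q = P(Land), equating Port's and Border's payoffs gives −4q + 6 = 8q + 2 ⇒ q = 1/3.

2/3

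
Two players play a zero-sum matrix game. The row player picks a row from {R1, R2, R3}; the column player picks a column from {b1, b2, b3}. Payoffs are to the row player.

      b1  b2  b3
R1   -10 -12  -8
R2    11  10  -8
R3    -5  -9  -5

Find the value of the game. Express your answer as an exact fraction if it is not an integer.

-61/11

Row minima: R1 → -12, R2 → -8, R3 → -9; maximin = -8.
Column maxima: b1 → 11, b2 → 10, b3 → -5; minimax = -5.
-8 ≠ -5, so there is no saddle point; optimal play is mixed.
R1 is strictly dominated by R3, so the row player never plays it.
b1 is strictly dominated by b2 (it gives the row player strictly more in every row), so the column player never plays it.
On the remaining 2×2 (R2, R3 vs b2, b3):
Let the row player play R2 with probability p. Expected payoff against b2: 10p + (-9)(1−p) = 19p − 9; against b3: (-8)p + (-5)(1−p) = −3p − 5.
Setting these equal: 19p − 9 = −3p − 5 ⇒ 22p = 4 ⇒ p = 2/11, and the value is (19)·(2/11) − 9 = -61/11.
For the column player: with q = P(b2), equating R2's and R3's payoffs gives 18q − 8 = −4q − 5 ⇒ q = 3/22.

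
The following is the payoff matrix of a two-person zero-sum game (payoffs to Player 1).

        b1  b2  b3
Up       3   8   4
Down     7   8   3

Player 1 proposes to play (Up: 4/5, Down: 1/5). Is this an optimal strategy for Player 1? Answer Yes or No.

Yes

Against b1 this mix gives (4/5)·3 + (1/5)·7 = 19/5.
Against b2 this mix gives (4/5)·8 + (1/5)·8 = 8.
Against b3 this mix gives (4/5)·4 + (1/5)·3 = 19/5.
All of Player 2's active replies (b1, b3) yield 19/5, and no column does worse for Player 1. The mix makes Player 2 indifferent and guarantees 19/5, so it is optimal.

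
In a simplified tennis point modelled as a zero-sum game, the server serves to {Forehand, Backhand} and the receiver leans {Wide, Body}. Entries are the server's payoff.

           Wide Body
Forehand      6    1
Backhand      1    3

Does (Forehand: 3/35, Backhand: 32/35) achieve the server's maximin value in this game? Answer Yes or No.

Against Wide this mix gives (3/35)·6 + (32/35)·1 = 10/7.
Against Body this mix gives (3/35)·1 + (32/35)·3 = 99/35.
The receiver will play Wide, holding the server to 10/7. Shifting weight toward the row that does better against Wide would raise this floor (the equalizing mix achieves 17/7 against both Wide and Body), so the proposed strategy is not optimal.

No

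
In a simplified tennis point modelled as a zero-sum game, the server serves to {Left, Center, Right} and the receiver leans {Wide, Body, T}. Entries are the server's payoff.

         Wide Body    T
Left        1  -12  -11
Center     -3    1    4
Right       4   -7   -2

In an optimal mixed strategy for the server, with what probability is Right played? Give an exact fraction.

4/15

Row minima: Left → -12, Center → -3, Right → -7; maximin = -3.
Column maxima: Wide → 4, Body → 1, T → 4; minimax = 1.
-3 ≠ 1, so there is no saddle point; optimal play is mixed.
Left is strictly dominated by Right, so the server never plays it.
T is strictly dominated by Body (it gives the server strictly more in every row), so the receiver never plays it.
On the remaining 2×2 (Center, Right vs Wide, Body):
Let the server play Center with probability p. Expected payoff against Wide: (-3)p + 4(1−p) = −7p + 4; against Body: 1p + (-7)(1−p) = 8p − 7.
Setting these equal: −7p + 4 = 8p − 7 ⇒ −15p = -11 ⇒ p = 11/15, and the value is (-7)·(11/15) + 4 = -17/15.
For the receiver: with q = P(Wide), equating Center's and Right's payoffs gives −4q + 1 = 11q − 7 ⇒ q = 8/15.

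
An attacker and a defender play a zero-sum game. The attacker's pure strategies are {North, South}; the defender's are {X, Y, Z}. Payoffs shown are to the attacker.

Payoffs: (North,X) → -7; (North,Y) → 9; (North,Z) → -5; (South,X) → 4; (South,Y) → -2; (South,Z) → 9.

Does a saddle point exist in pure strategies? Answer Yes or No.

Row minima: North → -7, South → -2; maximin = -2.
Column maxima: X → 4, Y → 9, Z → 9; minimax = 4.
-2 ≠ 4, so no pure-strategy equilibrium exists.

No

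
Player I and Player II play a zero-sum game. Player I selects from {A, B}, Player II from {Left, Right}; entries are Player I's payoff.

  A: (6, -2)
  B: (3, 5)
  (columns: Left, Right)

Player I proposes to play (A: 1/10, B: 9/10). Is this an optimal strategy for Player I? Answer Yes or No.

No

Against Left this mix gives (1/10)·6 + (9/10)·3 = 33/10.
Against Right this mix gives (1/10)·(-2) + (9/10)·5 = 43/10.
Player II will play Left, holding Player I to 33/10. Shifting weight toward the row that does better against Left would raise this floor (the equalizing mix achieves 18/5 against both Left and Right), so the proposed strategy is not optimal.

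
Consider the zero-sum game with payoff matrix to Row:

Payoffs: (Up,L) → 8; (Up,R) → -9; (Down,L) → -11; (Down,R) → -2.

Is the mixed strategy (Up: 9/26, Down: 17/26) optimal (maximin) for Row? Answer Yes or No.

Against L this mix gives (9/26)·8 + (17/26)·(-11) = -115/26.
Against R this mix gives (9/26)·(-9) + (17/26)·(-2) = -115/26.
All of Column's active replies (L, R) yield -115/26, and no column does worse for Row. The mix makes Column indifferent and guarantees -115/26, so it is optimal.

Yes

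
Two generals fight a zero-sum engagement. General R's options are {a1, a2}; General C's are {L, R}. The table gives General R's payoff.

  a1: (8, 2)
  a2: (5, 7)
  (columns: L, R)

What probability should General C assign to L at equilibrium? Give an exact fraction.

Row minima: a1 → 2, a2 → 5; maximin = 5.
Column maxima: L → 8, R → 7; minimax = 7.
5 ≠ 7, so there is no saddle point; optimal play is mixed.
Let General R play a1 with probability p. Expected payoff against L: 8p + 5(1−p) = 3p + 5; against R: 2p + 7(1−p) = −5p + 7.
Setting these equal: 3p + 5 = −5p + 7 ⇒ 8p = 2 ⇒ p = 1/4, and the value is (3)·(1/4) + 5 = 23/4.
For General C: with q = P(L), equating a1's and a2's payoffs gives 6q + 2 = −2q + 7 ⇒ q = 5/8.

5/8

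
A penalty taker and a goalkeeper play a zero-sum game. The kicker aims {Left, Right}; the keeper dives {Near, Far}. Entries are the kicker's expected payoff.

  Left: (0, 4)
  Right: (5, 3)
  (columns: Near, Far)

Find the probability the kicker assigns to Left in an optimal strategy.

1/3

Row minima: Left → 0, Right → 3; maximin = 3.
Column maxima: Near → 5, Far → 4; minimax = 4.
3 ≠ 4, so there is no saddle point; optimal play is mixed.
Let the kicker play Left with probability p. Expected payoff against Near: 0p + 5(1−p) = −5p + 5; against Far: 4p + 3(1−p) = p + 3.
Setting these equal: −5p + 5 = p + 3 ⇒ −6p = -2 ⇒ p = 1/3, and the value is (-5)·(1/3) + 5 = 10/3.
For the keeper: with q = P(Near), equating Left's and Right's payoffs gives −4q + 4 = 2q + 3 ⇒ q = 1/6.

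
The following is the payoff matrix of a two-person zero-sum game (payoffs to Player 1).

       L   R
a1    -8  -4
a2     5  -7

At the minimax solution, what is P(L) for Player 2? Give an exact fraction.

Row minima: a1 → -8, a2 → -7; maximin = -7.
Column maxima: L → 5, R → -4; minimax = -4.
-7 ≠ -4, so there is no saddle point; optimal play is mixed.
Let Player 1 play a1 with probability p. Expected payoff against L: (-8)p + 5(1−p) = −13p + 5; against R: (-4)p + (-7)(1−p) = 3p − 7.
Setting these equal: −13p + 5 = 3p − 7 ⇒ −16p = -12 ⇒ p = 3/4, and the value is (-13)·(3/4) + 5 = -19/4.
For Player 2: with q = P(L), equating a1's and a2's payoffs gives −4q − 4 = 12q − 7 ⇒ q = 3/16.

3/16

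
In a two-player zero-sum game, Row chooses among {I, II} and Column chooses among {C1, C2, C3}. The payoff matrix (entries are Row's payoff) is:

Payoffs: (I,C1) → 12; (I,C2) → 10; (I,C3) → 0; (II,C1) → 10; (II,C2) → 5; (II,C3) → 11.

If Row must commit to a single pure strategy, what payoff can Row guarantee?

Row minima: I → 0, II → 5.
The best of these is 5.

5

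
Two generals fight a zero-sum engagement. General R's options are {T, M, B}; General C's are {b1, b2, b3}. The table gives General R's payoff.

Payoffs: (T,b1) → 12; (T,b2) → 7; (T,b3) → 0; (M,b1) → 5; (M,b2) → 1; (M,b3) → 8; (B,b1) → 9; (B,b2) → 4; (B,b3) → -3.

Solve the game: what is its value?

Row minima: T → 0, M → 1, B → -3; maximin = 1.
Column maxima: b1 → 12, b2 → 7, b3 → 8; minimax = 7.
1 ≠ 7, so there is no saddle point; optimal play is mixed.
B is strictly dominated by T, so General R never plays it.
b1 is strictly dominated by b2 (it gives General R strictly more in every row), so General C never plays it.
On the remaining 2×2 (T, M vs b2, b3):
Let General R play T with probability p. Expected payoff against b2: 7p + 1(1−p) = 6p + 1; against b3: 0p + 8(1−p) = −8p + 8.
Setting these equal: 6p + 1 = −8p + 8 ⇒ 14p = 7 ⇒ p = 1/2, and the value is (6)·(1/2) + 1 = 4.
For General C: with q = P(b2), equating T's and M's payoffs gives 7q = −7q + 8 ⇒ q = 4/7.

4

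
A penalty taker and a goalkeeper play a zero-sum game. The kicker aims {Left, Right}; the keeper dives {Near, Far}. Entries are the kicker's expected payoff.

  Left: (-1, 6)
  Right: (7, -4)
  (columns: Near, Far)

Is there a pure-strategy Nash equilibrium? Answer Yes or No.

Row minima: Left → -1, Right → -4; maximin = -1.
Column maxima: Near → 7, Far → 6; minimax = 6.
-1 ≠ 6, so no pure-strategy equilibrium exists.

No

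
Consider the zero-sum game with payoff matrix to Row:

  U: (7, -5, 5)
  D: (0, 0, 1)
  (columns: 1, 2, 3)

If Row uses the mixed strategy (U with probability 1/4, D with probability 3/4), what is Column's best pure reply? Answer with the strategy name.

If Column plays 1, Row's expected payoff is (1/4)·7 + (3/4)·0 = 7/4.
If Column plays 2, Row's expected payoff is (1/4)·(-5) + (3/4)·0 = -5/4.
If Column plays 3, Row's expected payoff is (1/4)·5 + (3/4)·1 = 2.
Column minimizes Row's payoff; the smallest is -5/4, so the best response is 2.

2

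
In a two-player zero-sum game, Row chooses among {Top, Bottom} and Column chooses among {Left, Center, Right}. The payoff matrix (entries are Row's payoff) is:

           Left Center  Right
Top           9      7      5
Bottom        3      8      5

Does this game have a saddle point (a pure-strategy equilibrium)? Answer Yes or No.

Yes

Row minima: Top → 5, Bottom → 3; maximin = 5.
Column maxima: Left → 9, Center → 8, Right → 5; minimax = 5.
maximin = minimax = 5, so a saddle point exists.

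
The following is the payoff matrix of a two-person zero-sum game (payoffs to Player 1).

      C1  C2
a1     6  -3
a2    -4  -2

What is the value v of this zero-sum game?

Row minima: a1 → -3, a2 → -4; maximin = -3.
Column maxima: C1 → 6, C2 → -2; minimax = -2.
-3 ≠ -2, so there is no saddle point; optimal play is mixed.
Let Player 1 play a1 with probability p. Expected payoff against C1: 6p + (-4)(1−p) = 10p − 4; against C2: (-3)p + (-2)(1−p) = −p − 2.
Setting these equal: 10p − 4 = −p − 2 ⇒ 11p = 2 ⇒ p = 2/11, and the value is (10)·(2/11) − 4 = -24/11.
For Player 2: with q = P(C1), equating a1's and a2's payoffs gives 9q − 3 = −2q − 2 ⇒ q = 1/11.

-24/11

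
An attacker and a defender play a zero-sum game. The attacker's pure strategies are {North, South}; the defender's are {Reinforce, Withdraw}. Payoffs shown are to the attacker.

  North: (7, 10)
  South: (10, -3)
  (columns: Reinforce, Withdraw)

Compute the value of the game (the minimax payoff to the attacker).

121/16

Row minima: North → 7, South → -3; maximin = 7.
Column maxima: Reinforce → 10, Withdraw → 10; minimax = 10.
7 ≠ 10, so there is no saddle point; optimal play is mixed.
Let the attacker play North with probability p. Expected payoff against Reinforce: 7p + 10(1−p) = −3p + 10; against Withdraw: 10p + (-3)(1−p) = 13p − 3.
Setting these equal: −3p + 10 = 13p − 3 ⇒ −16p = -13 ⇒ p = 13/16, and the value is (-3)·(13/16) + 10 = 121/16.
For the defender: with q = P(Reinforce), equating North's and South's payoffs gives −3q + 10 = 13q − 3 ⇒ q = 13/16.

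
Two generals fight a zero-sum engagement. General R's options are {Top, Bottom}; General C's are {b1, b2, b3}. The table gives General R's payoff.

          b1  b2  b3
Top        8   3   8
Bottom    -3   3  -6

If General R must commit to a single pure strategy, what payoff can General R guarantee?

Row minima: Top → 3, Bottom → -6.
The best of these is 3.

3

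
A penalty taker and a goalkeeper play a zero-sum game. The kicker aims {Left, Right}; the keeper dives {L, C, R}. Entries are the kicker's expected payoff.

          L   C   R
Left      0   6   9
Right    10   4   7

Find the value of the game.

Row minima: Left → 0, Right → 4; maximin = 4.
Column maxima: L → 10, C → 6, R → 9; minimax = 6.
4 ≠ 6, so there is no saddle point; optimal play is mixed.
R is strictly dominated by C (it gives the kicker strictly more in every row), so the keeper never plays it.
On the remaining 2×2 (Left, Right vs L, C):
Let the kicker play Left with probability p. Expected payoff against L: 0p + 10(1−p) = −10p + 10; against C: 6p + 4(1−p) = 2p + 4.
Setting these equal: −10p + 10 = 2p + 4 ⇒ −12p = -6 ⇒ p = 1/2, and the value is (-10)·(1/2) + 10 = 5.
For the keeper: with q = P(L), equating Left's and Right's payoffs gives −6q + 6 = 6q + 4 ⇒ q = 1/6.

5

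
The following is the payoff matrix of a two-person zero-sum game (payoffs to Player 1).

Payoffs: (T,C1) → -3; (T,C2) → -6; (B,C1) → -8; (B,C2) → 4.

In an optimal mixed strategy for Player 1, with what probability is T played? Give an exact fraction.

4/5

Row minima: T → -6, B → -8; maximin = -6.
Column maxima: C1 → -3, C2 → 4; minimax = -3.
-6 ≠ -3, so there is no saddle point; optimal play is mixed.
Let Player 1 play T with probability p. Expected payoff against C1: (-3)p + (-8)(1−p) = 5p − 8; against C2: (-6)p + 4(1−p) = −10p + 4.
Setting these equal: 5p − 8 = −10p + 4 ⇒ 15p = 12 ⇒ p = 4/5, and the value is (5)·(4/5) − 8 = -4.
For Player 2: with q = P(C1), equating T's and B's payoffs gives 3q − 6 = −12q + 4 ⇒ q = 2/3.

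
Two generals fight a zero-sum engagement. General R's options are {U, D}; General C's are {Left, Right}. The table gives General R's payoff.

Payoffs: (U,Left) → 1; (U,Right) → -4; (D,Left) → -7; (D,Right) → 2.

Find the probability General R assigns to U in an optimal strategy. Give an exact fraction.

Row minima: U → -4, D → -7; maximin = -4.
Column maxima: Left → 1, Right → 2; minimax = 1.
-4 ≠ 1, so there is no saddle point; optimal play is mixed.
Let General R play U with probability p. Expected payoff against Left: 1p + (-7)(1−p) = 8p − 7; against Right: (-4)p + 2(1−p) = −6p + 2.
Setting these equal: 8p − 7 = −6p + 2 ⇒ 14p = 9 ⇒ p = 9/14, and the value is (8)·(9/14) − 7 = -13/7.
For General C: with q = P(Left), equating U's and D's payoffs gives 5q − 4 = −9q + 2 ⇒ q = 3/7.

9/14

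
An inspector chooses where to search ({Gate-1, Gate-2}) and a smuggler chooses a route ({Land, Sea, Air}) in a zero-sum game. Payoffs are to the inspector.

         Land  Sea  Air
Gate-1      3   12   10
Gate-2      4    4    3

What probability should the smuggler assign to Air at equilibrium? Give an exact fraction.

Row minima: Gate-1 → 3, Gate-2 → 3; maximin = 3.
Column maxima: Land → 4, Sea → 12, Air → 10; minimax = 4.
3 ≠ 4, so there is no saddle point; optimal play is mixed.
Sea is strictly dominated by Air (it gives the inspector strictly more in every row), so the smuggler never plays it.
On the remaining 2×2 (Gate-1, Gate-2 vs Land, Air):
Let the inspector play Gate-1 with probability p. Expected payoff against Land: 3p + 4(1−p) = −p + 4; against Air: 10p + 3(1−p) = 7p + 3.
Setting these equal: −p + 4 = 7p + 3 ⇒ −8p = -1 ⇒ p = 1/8, and the value is (-1)·(1/8) + 4 = 31/8.
For the smuggler: with q = P(Land), equating Gate-1's and Gate-2's payoffs gives −7q + 10 = q + 3 ⇒ q = 7/8.

1/8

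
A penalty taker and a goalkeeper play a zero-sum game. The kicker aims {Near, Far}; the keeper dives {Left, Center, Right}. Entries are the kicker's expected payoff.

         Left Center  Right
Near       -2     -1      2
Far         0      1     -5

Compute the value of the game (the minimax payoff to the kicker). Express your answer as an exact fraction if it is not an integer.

-10/9

Row minima: Near → -2, Far → -5; maximin = -2.
Column maxima: Left → 0, Center → 1, Right → 2; minimax = 0.
-2 ≠ 0, so there is no saddle point; optimal play is mixed.
Center is strictly dominated by Left (it gives the kicker strictly more in every row), so the keeper never plays it.
On the remaining 2×2 (Near, Far vs Left, Right):
Let the kicker play Near with probability p. Expected payoff against Left: (-2)p + 0(1−p) = −2p; against Right: 2p + (-5)(1−p) = 7p − 5.
Setting these equal: −2p = 7p − 5 ⇒ −9p = -5 ⇒ p = 5/9, and the value is (-2)·(5/9) = -10/9.
For the keeper: with q = P(Left), equating Near's and Far's payoffs gives −4q + 2 = 5q − 5 ⇒ q = 7/9.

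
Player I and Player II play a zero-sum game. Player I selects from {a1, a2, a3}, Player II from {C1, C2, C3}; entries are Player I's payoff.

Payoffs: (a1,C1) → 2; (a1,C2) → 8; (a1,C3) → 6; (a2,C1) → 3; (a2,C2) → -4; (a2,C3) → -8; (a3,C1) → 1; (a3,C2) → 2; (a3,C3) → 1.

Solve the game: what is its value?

Row minima: a1 → 2, a2 → -8, a3 → 1; maximin = 2.
Column maxima: C1 → 3, C2 → 8, C3 → 6; minimax = 3.
2 ≠ 3, so there is no saddle point; optimal play is mixed.
a3 is strictly dominated by a1, so Player I never plays it.
C2 is strictly dominated by C3 (it gives Player I strictly more in every row), so Player II never plays it.
On the remaining 2×2 (a1, a2 vs C1, C3):
Let Player I play a1 with probability p. Expected payoff against C1: 2p + 3(1−p) = −p + 3; against C3: 6p + (-8)(1−p) = 14p − 8.
Setting these equal: −p + 3 = 14p − 8 ⇒ −15p = -11 ⇒ p = 11/15, and the value is (-1)·(11/15) + 3 = 34/15.
For Player II: with q = P(C1), equating a1's and a2's payoffs gives −4q + 6 = 11q − 8 ⇒ q = 14/15.

34/15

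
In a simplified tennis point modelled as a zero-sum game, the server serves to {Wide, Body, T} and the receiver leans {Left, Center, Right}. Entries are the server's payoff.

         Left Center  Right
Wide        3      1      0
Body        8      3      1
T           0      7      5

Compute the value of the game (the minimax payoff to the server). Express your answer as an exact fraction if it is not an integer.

Row minima: Wide → 0, Body → 1, T → 0; maximin = 1.
Column maxima: Left → 8, Center → 7, Right → 5; minimax = 5.
1 ≠ 5, so there is no saddle point; optimal play is mixed.
Wide is strictly dominated by Body, so the server never plays it.
Center is strictly dominated by Right (it gives the server strictly more in every row), so the receiver never plays it.
On the remaining 2×2 (Body, T vs Left, Right):
Let the server play Body with probability p. Expected payoff against Left: 8p + 0(1−p) = 8p; against Right: 1p + 5(1−p) = −4p + 5.
Setting these equal: 8p = −4p + 5 ⇒ 12p = 5 ⇒ p = 5/12, and the value is (8)·(5/12) = 10/3.
For the receiver: with q = P(Left), equating Body's and T's payoffs gives 7q + 1 = −5q + 5 ⇒ q = 1/3.

10/3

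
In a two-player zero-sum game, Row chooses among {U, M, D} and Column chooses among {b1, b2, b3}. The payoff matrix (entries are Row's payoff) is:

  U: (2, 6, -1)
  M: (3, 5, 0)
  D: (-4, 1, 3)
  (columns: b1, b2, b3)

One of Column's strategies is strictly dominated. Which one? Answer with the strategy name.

b2

b1 holds Row's payoff strictly below b2 in every row: 2 < 6, 3 < 5, -4 < 1.
So b2 is strictly dominated for Column.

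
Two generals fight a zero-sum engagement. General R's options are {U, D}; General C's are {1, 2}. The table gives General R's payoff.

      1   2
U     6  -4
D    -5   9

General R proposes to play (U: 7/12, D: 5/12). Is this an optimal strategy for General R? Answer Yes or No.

Yes

Against 1 this mix gives (7/12)·6 + (5/12)·(-5) = 17/12.
Against 2 this mix gives (7/12)·(-4) + (5/12)·9 = 17/12.
All of General C's active replies (1, 2) yield 17/12, and no column does worse for General R. The mix makes General C indifferent and guarantees 17/12, so it is optimal.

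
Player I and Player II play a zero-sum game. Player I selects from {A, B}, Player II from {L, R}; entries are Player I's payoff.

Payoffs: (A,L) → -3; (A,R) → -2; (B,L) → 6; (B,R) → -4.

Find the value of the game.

-24/11

Row minima: A → -3, B → -4; maximin = -3.
Column maxima: L → 6, R → -2; minimax = -2.
-3 ≠ -2, so there is no saddle point; optimal play is mixed.
Let Player I play A with probability p. Expected payoff against L: (-3)p + 6(1−p) = −9p + 6; against R: (-2)p + (-4)(1−p) = 2p − 4.
Setting these equal: −9p + 6 = 2p − 4 ⇒ −11p = -10 ⇒ p = 10/11, and the value is (-9)·(10/11) + 6 = -24/11.
For Player II: with q = P(L), equating A's and B's payoffs gives −q − 2 = 10q − 4 ⇒ q = 2/11.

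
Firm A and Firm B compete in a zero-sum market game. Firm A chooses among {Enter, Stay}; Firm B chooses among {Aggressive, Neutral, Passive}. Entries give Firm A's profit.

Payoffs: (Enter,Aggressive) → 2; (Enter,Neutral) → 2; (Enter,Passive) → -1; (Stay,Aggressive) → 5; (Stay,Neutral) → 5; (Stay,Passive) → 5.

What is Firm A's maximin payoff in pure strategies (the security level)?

Row minima: Enter → -1, Stay → 5.
The best of these is 5.

5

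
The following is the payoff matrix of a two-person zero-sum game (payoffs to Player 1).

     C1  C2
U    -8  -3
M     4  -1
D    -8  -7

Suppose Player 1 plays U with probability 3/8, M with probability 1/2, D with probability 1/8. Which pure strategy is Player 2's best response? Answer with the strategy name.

C2

If Player 2 plays C1, Player 1's expected payoff is (3/8)·(-8) + (1/2)·4 + (1/8)·(-8) = -2.
If Player 2 plays C2, Player 1's expected payoff is (3/8)·(-3) + (1/2)·(-1) + (1/8)·(-7) = -5/2.
Player 2 minimizes Player 1's payoff; the smallest is -5/2, so the best response is C2.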